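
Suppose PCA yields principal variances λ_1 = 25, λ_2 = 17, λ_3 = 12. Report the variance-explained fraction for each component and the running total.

Step 1 — total variance = trace(Sigma) = Σ λ_i = 25 + 17 + 12 = 54.

Step 2 — fraction explained by component i = λ_i / Σ λ:
  PC1: 25/54 = 0.463
  PC2: 17/54 = 0.3148
  PC3: 12/54 = 0.2222

Step 3 — cumulative fraction after k components = (λ_1 + ... + λ_k) / Σ λ:
  k = 1: 25/54 = 0.463
  k = 2: (25 + 17)/54 = 42/54 = 0.7778
  k = 3: (25 + 17 + 12)/54 = 54/54 = 1

Summary (fraction, with percent):

explained: PC1 0.463 (46.3%), PC2 0.3148 (31.48%), PC3 0.2222 (22.22%);  cumulative: 0.463, 0.7778, 1


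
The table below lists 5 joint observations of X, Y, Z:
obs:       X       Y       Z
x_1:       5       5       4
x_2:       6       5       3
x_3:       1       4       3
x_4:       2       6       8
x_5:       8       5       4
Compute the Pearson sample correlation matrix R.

Step 1 — column means:
  mean(X) = (5 + 6 + 1 + 2 + 8) / 5 = 22/5 = 4.4
  mean(Y) = (5 + 5 + 4 + 6 + 5) / 5 = 25/5 = 5
  mean(Z) = (4 + 3 + 3 + 8 + 4) / 5 = 22/5 = 4.4

Step 2 — sample variances and covariances s[i,j] = (1/(n-1)) · Σ_k (x_{k,i} - mean_i) · (x_{k,j} - mean_j), with n-1 = 4:
  s[X,X] = ((0.6)·(0.6) + (1.6)·(1.6) + (-3.4)·(-3.4) + (-2.4)·(-2.4) + (3.6)·(3.6)) / 4 = 33.2/4 = 8.3
  s[X,Y] = ((0.6)·(0) + (1.6)·(0) + (-3.4)·(-1) + (-2.4)·(1) + (3.6)·(0)) / 4 = 1/4 = 0.25
  s[X,Z] = ((0.6)·(-0.4) + (1.6)·(-1.4) + (-3.4)·(-1.4) + (-2.4)·(3.6) + (3.6)·(-0.4)) / 4 = -7.8/4 = -1.95
  s[Y,Y] = ((0)·(0) + (0)·(0) + (-1)·(-1) + (1)·(1) + (0)·(0)) / 4 = 2/4 = 0.5
  s[Y,Z] = ((0)·(-0.4) + (0)·(-1.4) + (-1)·(-1.4) + (1)·(3.6) + (0)·(-0.4)) / 4 = 5/4 = 1.25
  s[Z,Z] = ((-0.4)·(-0.4) + (-1.4)·(-1.4) + (-1.4)·(-1.4) + (3.6)·(3.6) + (-0.4)·(-0.4)) / 4 = 17.2/4 = 4.3
  Sample standard deviations s_i = √(s[i,i]):
  s(X) = √(8.3) = 2.881
  s(Y) = √(0.5) = 0.7071
  s(Z) = √(4.3) = 2.0736

Step 3 — r_{ij} = s_{ij} / (s_i · s_j):
  r[X,X] = 1 (diagonal).
  r[X,Y] = 0.25 / (2.881 · 0.7071) = 0.25 / 2.0372 = 0.1227
  r[X,Z] = -1.95 / (2.881 · 2.0736) = -1.95 / 5.9741 = -0.3264
  r[Y,Y] = 1 (diagonal).
  r[Y,Z] = 1.25 / (0.7071 · 2.0736) = 1.25 / 1.4663 = 0.8525
  r[Z,Z] = 1 (diagonal).

R is symmetric with unit diagonal. Assembling:

R = [[1, 0.1227, -0.3264],
 [0.1227, 1, 0.8525],
 [-0.3264, 0.8525, 1]]


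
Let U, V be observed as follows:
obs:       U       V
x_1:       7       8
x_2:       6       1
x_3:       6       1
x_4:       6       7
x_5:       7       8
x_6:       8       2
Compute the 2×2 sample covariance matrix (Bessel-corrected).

Step 1 — column means:
  mean(U) = (7 + 6 + 6 + 6 + 7 + 8) / 6 = 40/6 = 6.6667
  mean(V) = (8 + 1 + 1 + 7 + 8 + 2) / 6 = 27/6 = 4.5

Step 2 — sample covariance S[i,j] = (1/(n-1)) · Σ_k (x_{k,i} - mean_i) · (x_{k,j} - mean_j), with n-1 = 5.
  S[U,U] = ((0.3333)·(0.3333) + (-0.6667)·(-0.6667) + (-0.6667)·(-0.6667) + (-0.6667)·(-0.6667) + (0.3333)·(0.3333) + (1.3333)·(1.3333)) / 5 = 3.3333/5 = 0.6667
  S[U,V] = ((0.3333)·(3.5) + (-0.6667)·(-3.5) + (-0.6667)·(-3.5) + (-0.6667)·(2.5) + (0.3333)·(3.5) + (1.3333)·(-2.5)) / 5 = 2/5 = 0.4
  S[V,V] = ((3.5)·(3.5) + (-3.5)·(-3.5) + (-3.5)·(-3.5) + (2.5)·(2.5) + (3.5)·(3.5) + (-2.5)·(-2.5)) / 5 = 61.5/5 = 12.3

S is symmetric (S[j,i] = S[i,j]). Assembling:

S = [[0.6667, 0.4],
 [0.4, 12.3]]


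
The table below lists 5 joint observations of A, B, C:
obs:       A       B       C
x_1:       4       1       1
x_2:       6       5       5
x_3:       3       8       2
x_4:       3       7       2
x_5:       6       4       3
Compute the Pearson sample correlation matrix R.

Step 1 — column means:
  mean(A) = (4 + 6 + 3 + 3 + 6) / 5 = 22/5 = 4.4
  mean(B) = (1 + 5 + 8 + 7 + 4) / 5 = 25/5 = 5
  mean(C) = (1 + 5 + 2 + 2 + 3) / 5 = 13/5 = 2.6

Step 2 — sample variances and covariances s[i,j] = (1/(n-1)) · Σ_k (x_{k,i} - mean_i) · (x_{k,j} - mean_j), with n-1 = 4:
  s[A,A] = ((-0.4)·(-0.4) + (1.6)·(1.6) + (-1.4)·(-1.4) + (-1.4)·(-1.4) + (1.6)·(1.6)) / 4 = 9.2/4 = 2.3
  s[A,B] = ((-0.4)·(-4) + (1.6)·(0) + (-1.4)·(3) + (-1.4)·(2) + (1.6)·(-1)) / 4 = -7/4 = -1.75
  s[A,C] = ((-0.4)·(-1.6) + (1.6)·(2.4) + (-1.4)·(-0.6) + (-1.4)·(-0.6) + (1.6)·(0.4)) / 4 = 6.8/4 = 1.7
  s[B,B] = ((-4)·(-4) + (0)·(0) + (3)·(3) + (2)·(2) + (-1)·(-1)) / 4 = 30/4 = 7.5
  s[B,C] = ((-4)·(-1.6) + (0)·(2.4) + (3)·(-0.6) + (2)·(-0.6) + (-1)·(0.4)) / 4 = 3/4 = 0.75
  s[C,C] = ((-1.6)·(-1.6) + (2.4)·(2.4) + (-0.6)·(-0.6) + (-0.6)·(-0.6) + (0.4)·(0.4)) / 4 = 9.2/4 = 2.3
  Sample standard deviations s_i = √(s[i,i]):
  s(A) = √(2.3) = 1.5166
  s(B) = √(7.5) = 2.7386
  s(C) = √(2.3) = 1.5166

Step 3 — r_{ij} = s_{ij} / (s_i · s_j):
  r[A,A] = 1 (diagonal).
  r[A,B] = -1.75 / (1.5166 · 2.7386) = -1.75 / 4.1533 = -0.4214
  r[A,C] = 1.7 / (1.5166 · 1.5166) = 1.7 / 2.3 = 0.7391
  r[B,B] = 1 (diagonal).
  r[B,C] = 0.75 / (2.7386 · 1.5166) = 0.75 / 4.1533 = 0.1806
  r[C,C] = 1 (diagonal).

R is symmetric with unit diagonal. Assembling:

R = [[1, -0.4214, 0.7391],
 [-0.4214, 1, 0.1806],
 [0.7391, 0.1806, 1]]


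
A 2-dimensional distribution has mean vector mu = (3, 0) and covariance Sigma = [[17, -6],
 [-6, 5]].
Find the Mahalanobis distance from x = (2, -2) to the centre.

Step 1 — centre the observation: (x - mu) = (-1, -2).

Step 2 — invert Sigma. det(Sigma) = 17·5 - (-6)² = 49.
  Sigma^{-1} = (1/det) · [[d, -b], [-b, a]] = [[0.102, 0.1224],
 [0.1224, 0.3469]].

Step 3 — form the quadratic (x - mu)^T · Sigma^{-1} · (x - mu):
  Sigma^{-1} · (x - mu) = (-0.3469, -0.8163).
  (x - mu)^T · [Sigma^{-1} · (x - mu)] = (-1)·(-0.3469) + (-2)·(-0.8163) = 1.9796.

Step 4 — take square root: d = √(1.9796) ≈ 1.407.

d(x, mu) = √(1.9796) ≈ 1.407


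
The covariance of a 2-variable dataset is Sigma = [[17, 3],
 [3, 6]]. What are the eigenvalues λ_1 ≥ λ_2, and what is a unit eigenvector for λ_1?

Step 1 — characteristic polynomial of 2×2 Sigma:
  det(Sigma - λI) = λ² - trace · λ + det = 0.
  trace = 17 + 6 = 23, det = 17·6 - (3)² = 93.
Step 2 — discriminant:
  Δ = trace² - 4·det = 529 - 372 = 157.
Step 3 — eigenvalues:
  λ = (trace ± √Δ)/2 = (23 ± 12.53)/2,
  λ_1 = 17.765,  λ_2 = 5.235.

Step 4 — unit eigenvector for λ_1: solve (Sigma - λ_1 I)v = 0. First row:
  (17 - 17.765)·v_x + (3)·v_y = 0, i.e. (-0.765)·v_x + (3)·v_y = 0,
  so v ∝ (b, λ_1 - a) = (3, 0.765) = u.
  ||u|| = √((3)² + (0.765)²) = √(9.5852) ≈ 3.096,
  v_1 = u/||u|| ≈ (0.969, 0.2471) (||v_1|| = 1).

λ_1 = 17.765,  λ_2 = 5.235;  v_1 ≈ (0.969, 0.2471)


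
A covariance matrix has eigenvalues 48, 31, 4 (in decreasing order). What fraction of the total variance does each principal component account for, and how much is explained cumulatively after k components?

Step 1 — total variance = trace(Sigma) = Σ λ_i = 48 + 31 + 4 = 83.

Step 2 — fraction explained by component i = λ_i / Σ λ:
  PC1: 48/83 = 0.5783
  PC2: 31/83 = 0.3735
  PC3: 4/83 = 0.0482

Step 3 — cumulative fraction after k components = (λ_1 + ... + λ_k) / Σ λ:
  k = 1: 48/83 = 0.5783
  k = 2: (48 + 31)/83 = 79/83 = 0.9518
  k = 3: (48 + 31 + 4)/83 = 83/83 = 1

Summary (fraction, with percent):

explained: PC1 0.5783 (57.83%), PC2 0.3735 (37.35%), PC3 0.0482 (4.82%);  cumulative: 0.5783, 0.9518, 1


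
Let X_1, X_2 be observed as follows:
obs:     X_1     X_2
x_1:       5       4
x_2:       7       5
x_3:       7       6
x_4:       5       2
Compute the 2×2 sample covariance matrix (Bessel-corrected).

Step 1 — column means:
  mean(X_1) = (5 + 7 + 7 + 5) / 4 = 24/4 = 6
  mean(X_2) = (4 + 5 + 6 + 2) / 4 = 17/4 = 4.25

Step 2 — sample covariance S[i,j] = (1/(n-1)) · Σ_k (x_{k,i} - mean_i) · (x_{k,j} - mean_j), with n-1 = 3.
  S[X_1,X_1] = ((-1)·(-1) + (1)·(1) + (1)·(1) + (-1)·(-1)) / 3 = 4/3 = 1.3333
  S[X_1,X_2] = ((-1)·(-0.25) + (1)·(0.75) + (1)·(1.75) + (-1)·(-2.25)) / 3 = 5/3 = 1.6667
  S[X_2,X_2] = ((-0.25)·(-0.25) + (0.75)·(0.75) + (1.75)·(1.75) + (-2.25)·(-2.25)) / 3 = 8.75/3 = 2.9167

S is symmetric (S[j,i] = S[i,j]). Assembling:

S = [[1.3333, 1.6667],
 [1.6667, 2.9167]]


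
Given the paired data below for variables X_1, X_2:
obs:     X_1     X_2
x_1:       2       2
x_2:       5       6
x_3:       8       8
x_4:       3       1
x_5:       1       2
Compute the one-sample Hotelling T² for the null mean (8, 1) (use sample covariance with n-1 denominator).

Step 1 — sample mean vector:
  mean(X_1) = (2 + 5 + 8 + 3 + 1) / 5 = 19/5 = 3.8
  mean(X_2) = (2 + 6 + 8 + 1 + 2) / 5 = 19/5 = 3.8
  x̄ = (3.8, 3.8),  deviation x̄ - mu_0 = (3.8, 3.8) - (8, 1) = (-4.2, 2.8).

Step 2 — sample covariance matrix, S[i,j] = (1/(n-1)) · Σ_k (x_{k,i} - mean_i) · (x_{k,j} - mean_j), divisor n-1 = 4:
  S[X_1,X_1] = ((-1.8)·(-1.8) + (1.2)·(1.2) + (4.2)·(4.2) + (-0.8)·(-0.8) + (-2.8)·(-2.8)) / 4 = 30.8/4 = 7.7
  S[X_1,X_2] = ((-1.8)·(-1.8) + (1.2)·(2.2) + (4.2)·(4.2) + (-0.8)·(-2.8) + (-2.8)·(-1.8)) / 4 = 30.8/4 = 7.7
  S[X_2,X_2] = ((-1.8)·(-1.8) + (2.2)·(2.2) + (4.2)·(4.2) + (-2.8)·(-2.8) + (-1.8)·(-1.8)) / 4 = 36.8/4 = 9.2
  S = [[7.7, 7.7],
 [7.7, 9.2]].

Step 3 — invert S. det(S) = 7.7·9.2 - (7.7)² = 11.55.
  S^{-1} = (1/det) · [[d, -b], [-b, a]] = [[0.7965, -0.6667],
 [-0.6667, 0.6667]].

Step 4 — quadratic form (x̄ - mu_0)^T · S^{-1} · (x̄ - mu_0):
  S^{-1} · (x̄ - mu_0) = (-5.2121, 4.6667),
  (x̄ - mu_0)^T · [...] = (-4.2)·(-5.2121) + (2.8)·(4.6667) = 34.9576.

Step 5 — scale by n: T² = 5 · 34.9576 = 174.7879.

T² ≈ 174.7879


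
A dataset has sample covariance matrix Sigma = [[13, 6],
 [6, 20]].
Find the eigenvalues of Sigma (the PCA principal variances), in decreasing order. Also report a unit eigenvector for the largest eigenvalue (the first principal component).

Step 1 — characteristic polynomial of 2×2 Sigma:
  det(Sigma - λI) = λ² - trace · λ + det = 0.
  trace = 13 + 20 = 33, det = 13·20 - (6)² = 224.
Step 2 — discriminant:
  Δ = trace² - 4·det = 1089 - 896 = 193.
Step 3 — eigenvalues:
  λ = (trace ± √Δ)/2 = (33 ± 13.8924)/2,
  λ_1 = 23.4462,  λ_2 = 9.5538.

Step 4 — unit eigenvector for λ_1: solve (Sigma - λ_1 I)v = 0. First row:
  (13 - 23.4462)·v_x + (6)·v_y = 0, i.e. (-10.4462)·v_x + (6)·v_y = 0,
  so v ∝ (b, λ_1 - a) = (6, 10.4462) = u.
  ||u|| = √((6)² + (10.4462)²) = √(145.1236) ≈ 12.0467,
  v_1 = u/||u|| ≈ (0.4981, 0.8671) (||v_1|| = 1).

λ_1 = 23.4462,  λ_2 = 9.5538;  v_1 ≈ (0.4981, 0.8671)


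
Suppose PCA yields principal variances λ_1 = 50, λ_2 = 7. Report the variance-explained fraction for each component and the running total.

Step 1 — total variance = trace(Sigma) = Σ λ_i = 50 + 7 = 57.

Step 2 — fraction explained by component i = λ_i / Σ λ:
  PC1: 50/57 = 0.8772
  PC2: 7/57 = 0.1228

Step 3 — cumulative fraction after k components = (λ_1 + ... + λ_k) / Σ λ:
  k = 1: 50/57 = 0.8772
  k = 2: (50 + 7)/57 = 57/57 = 1

Summary (fraction, with percent):

explained: PC1 0.8772 (87.72%), PC2 0.1228 (12.28%);  cumulative: 0.8772, 1


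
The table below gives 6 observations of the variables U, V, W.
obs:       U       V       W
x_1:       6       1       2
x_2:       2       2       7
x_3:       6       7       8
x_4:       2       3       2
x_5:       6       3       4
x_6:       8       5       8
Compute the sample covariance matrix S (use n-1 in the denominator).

Step 1 — column means:
  mean(U) = (6 + 2 + 6 + 2 + 6 + 8) / 6 = 30/6 = 5
  mean(V) = (1 + 2 + 7 + 3 + 3 + 5) / 6 = 21/6 = 3.5
  mean(W) = (2 + 7 + 8 + 2 + 4 + 8) / 6 = 31/6 = 5.1667

Step 2 — sample covariance S[i,j] = (1/(n-1)) · Σ_k (x_{k,i} - mean_i) · (x_{k,j} - mean_j), with n-1 = 5.
  S[U,U] = ((1)·(1) + (-3)·(-3) + (1)·(1) + (-3)·(-3) + (1)·(1) + (3)·(3)) / 5 = 30/5 = 6
  S[U,V] = ((1)·(-2.5) + (-3)·(-1.5) + (1)·(3.5) + (-3)·(-0.5) + (1)·(-0.5) + (3)·(1.5)) / 5 = 11/5 = 2.2
  S[U,W] = ((1)·(-3.1667) + (-3)·(1.8333) + (1)·(2.8333) + (-3)·(-3.1667) + (1)·(-1.1667) + (3)·(2.8333)) / 5 = 11/5 = 2.2
  S[V,V] = ((-2.5)·(-2.5) + (-1.5)·(-1.5) + (3.5)·(3.5) + (-0.5)·(-0.5) + (-0.5)·(-0.5) + (1.5)·(1.5)) / 5 = 23.5/5 = 4.7
  S[V,W] = ((-2.5)·(-3.1667) + (-1.5)·(1.8333) + (3.5)·(2.8333) + (-0.5)·(-3.1667) + (-0.5)·(-1.1667) + (1.5)·(2.8333)) / 5 = 21.5/5 = 4.3
  S[W,W] = ((-3.1667)·(-3.1667) + (1.8333)·(1.8333) + (2.8333)·(2.8333) + (-3.1667)·(-3.1667) + (-1.1667)·(-1.1667) + (2.8333)·(2.8333)) / 5 = 40.8333/5 = 8.1667

S is symmetric (S[j,i] = S[i,j]). Assembling:

S = [[6, 2.2, 2.2],
 [2.2, 4.7, 4.3],
 [2.2, 4.3, 8.1667]]


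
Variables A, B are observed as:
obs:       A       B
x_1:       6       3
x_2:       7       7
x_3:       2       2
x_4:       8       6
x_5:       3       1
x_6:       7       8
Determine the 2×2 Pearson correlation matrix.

Step 1 — column means:
  mean(A) = (6 + 7 + 2 + 8 + 3 + 7) / 6 = 33/6 = 5.5
  mean(B) = (3 + 7 + 2 + 6 + 1 + 8) / 6 = 27/6 = 4.5

Step 2 — sample variances and covariances s[i,j] = (1/(n-1)) · Σ_k (x_{k,i} - mean_i) · (x_{k,j} - mean_j), with n-1 = 5:
  s[A,A] = ((0.5)·(0.5) + (1.5)·(1.5) + (-3.5)·(-3.5) + (2.5)·(2.5) + (-2.5)·(-2.5) + (1.5)·(1.5)) / 5 = 29.5/5 = 5.9
  s[A,B] = ((0.5)·(-1.5) + (1.5)·(2.5) + (-3.5)·(-2.5) + (2.5)·(1.5) + (-2.5)·(-3.5) + (1.5)·(3.5)) / 5 = 29.5/5 = 5.9
  s[B,B] = ((-1.5)·(-1.5) + (2.5)·(2.5) + (-2.5)·(-2.5) + (1.5)·(1.5) + (-3.5)·(-3.5) + (3.5)·(3.5)) / 5 = 41.5/5 = 8.3
  Sample standard deviations s_i = √(s[i,i]):
  s(A) = √(5.9) = 2.429
  s(B) = √(8.3) = 2.881

Step 3 — r_{ij} = s_{ij} / (s_i · s_j):
  r[A,A] = 1 (diagonal).
  r[A,B] = 5.9 / (2.429 · 2.881) = 5.9 / 6.9979 = 0.8431
  r[B,B] = 1 (diagonal).

R is symmetric with unit diagonal. Assembling:

R = [[1, 0.8431],
 [0.8431, 1]]


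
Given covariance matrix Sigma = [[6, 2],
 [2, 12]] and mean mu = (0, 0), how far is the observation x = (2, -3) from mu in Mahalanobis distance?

Step 1 — centre the observation: (x - mu) = (2, -3).

Step 2 — invert Sigma. det(Sigma) = 6·12 - (2)² = 68.
  Sigma^{-1} = (1/det) · [[d, -b], [-b, a]] = [[0.1765, -0.0294],
 [-0.0294, 0.0882]].

Step 3 — form the quadratic (x - mu)^T · Sigma^{-1} · (x - mu):
  Sigma^{-1} · (x - mu) = (0.4412, -0.3235).
  (x - mu)^T · [Sigma^{-1} · (x - mu)] = (2)·(0.4412) + (-3)·(-0.3235) = 1.8529.

Step 4 — take square root: d = √(1.8529) ≈ 1.3612.

d(x, mu) = √(1.8529) ≈ 1.3612


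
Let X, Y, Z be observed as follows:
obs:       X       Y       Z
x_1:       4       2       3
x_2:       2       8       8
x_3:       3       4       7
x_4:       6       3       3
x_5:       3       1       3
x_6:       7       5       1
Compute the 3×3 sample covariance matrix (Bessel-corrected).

Step 1 — column means:
  mean(X) = (4 + 2 + 3 + 6 + 3 + 7) / 6 = 25/6 = 4.1667
  mean(Y) = (2 + 8 + 4 + 3 + 1 + 5) / 6 = 23/6 = 3.8333
  mean(Z) = (3 + 8 + 7 + 3 + 3 + 1) / 6 = 25/6 = 4.1667

Step 2 — sample covariance S[i,j] = (1/(n-1)) · Σ_k (x_{k,i} - mean_i) · (x_{k,j} - mean_j), with n-1 = 5.
  S[X,X] = ((-0.1667)·(-0.1667) + (-2.1667)·(-2.1667) + (-1.1667)·(-1.1667) + (1.8333)·(1.8333) + (-1.1667)·(-1.1667) + (2.8333)·(2.8333)) / 5 = 18.8333/5 = 3.7667
  S[X,Y] = ((-0.1667)·(-1.8333) + (-2.1667)·(4.1667) + (-1.1667)·(0.1667) + (1.8333)·(-0.8333) + (-1.1667)·(-2.8333) + (2.8333)·(1.1667)) / 5 = -3.8333/5 = -0.7667
  S[X,Z] = ((-0.1667)·(-1.1667) + (-2.1667)·(3.8333) + (-1.1667)·(2.8333) + (1.8333)·(-1.1667) + (-1.1667)·(-1.1667) + (2.8333)·(-3.1667)) / 5 = -21.1667/5 = -4.2333
  S[Y,Y] = ((-1.8333)·(-1.8333) + (4.1667)·(4.1667) + (0.1667)·(0.1667) + (-0.8333)·(-0.8333) + (-2.8333)·(-2.8333) + (1.1667)·(1.1667)) / 5 = 30.8333/5 = 6.1667
  S[Y,Z] = ((-1.8333)·(-1.1667) + (4.1667)·(3.8333) + (0.1667)·(2.8333) + (-0.8333)·(-1.1667) + (-2.8333)·(-1.1667) + (1.1667)·(-3.1667)) / 5 = 19.1667/5 = 3.8333
  S[Z,Z] = ((-1.1667)·(-1.1667) + (3.8333)·(3.8333) + (2.8333)·(2.8333) + (-1.1667)·(-1.1667) + (-1.1667)·(-1.1667) + (-3.1667)·(-3.1667)) / 5 = 36.8333/5 = 7.3667

S is symmetric (S[j,i] = S[i,j]). Assembling:

S = [[3.7667, -0.7667, -4.2333],
 [-0.7667, 6.1667, 3.8333],
 [-4.2333, 3.8333, 7.3667]]


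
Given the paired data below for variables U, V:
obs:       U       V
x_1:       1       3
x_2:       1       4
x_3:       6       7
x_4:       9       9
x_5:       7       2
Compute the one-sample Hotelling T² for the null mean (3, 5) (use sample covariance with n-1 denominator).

Step 1 — sample mean vector:
  mean(U) = (1 + 1 + 6 + 9 + 7) / 5 = 24/5 = 4.8
  mean(V) = (3 + 4 + 7 + 9 + 2) / 5 = 25/5 = 5
  x̄ = (4.8, 5),  deviation x̄ - mu_0 = (4.8, 5) - (3, 5) = (1.8, 0).

Step 2 — sample covariance matrix, S[i,j] = (1/(n-1)) · Σ_k (x_{k,i} - mean_i) · (x_{k,j} - mean_j), divisor n-1 = 4:
  S[U,U] = ((-3.8)·(-3.8) + (-3.8)·(-3.8) + (1.2)·(1.2) + (4.2)·(4.2) + (2.2)·(2.2)) / 4 = 52.8/4 = 13.2
  S[U,V] = ((-3.8)·(-2) + (-3.8)·(-1) + (1.2)·(2) + (4.2)·(4) + (2.2)·(-3)) / 4 = 24/4 = 6
  S[V,V] = ((-2)·(-2) + (-1)·(-1) + (2)·(2) + (4)·(4) + (-3)·(-3)) / 4 = 34/4 = 8.5
  S = [[13.2, 6],
 [6, 8.5]].

Step 3 — invert S. det(S) = 13.2·8.5 - (6)² = 76.2.
  S^{-1} = (1/det) · [[d, -b], [-b, a]] = [[0.1115, -0.0787],
 [-0.0787, 0.1732]].

Step 4 — quadratic form (x̄ - mu_0)^T · S^{-1} · (x̄ - mu_0):
  S^{-1} · (x̄ - mu_0) = (0.2008, -0.1417),
  (x̄ - mu_0)^T · [...] = (1.8)·(0.2008) + (0)·(-0.1417) = 0.3614.

Step 5 — scale by n: T² = 5 · 0.3614 = 1.8071.

T² ≈ 1.8071


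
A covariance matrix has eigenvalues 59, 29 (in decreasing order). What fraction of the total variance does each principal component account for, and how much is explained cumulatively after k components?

Step 1 — total variance = trace(Sigma) = Σ λ_i = 59 + 29 = 88.

Step 2 — fraction explained by component i = λ_i / Σ λ:
  PC1: 59/88 = 0.6705
  PC2: 29/88 = 0.3295

Step 3 — cumulative fraction after k components = (λ_1 + ... + λ_k) / Σ λ:
  k = 1: 59/88 = 0.6705
  k = 2: (59 + 29)/88 = 88/88 = 1

Summary (fraction, with percent):

explained: PC1 0.6705 (67.05%), PC2 0.3295 (32.95%);  cumulative: 0.6705, 1


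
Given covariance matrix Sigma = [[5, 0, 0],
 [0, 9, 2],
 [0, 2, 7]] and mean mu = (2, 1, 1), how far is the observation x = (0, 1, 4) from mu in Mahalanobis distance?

Step 1 — centre the observation: (x - mu) = (-2, 0, 3).

Step 2 — invert Sigma (cofactor / det for 3×3, or solve directly):
  Sigma^{-1} = [[0.2, 0, 0],
 [0, 0.1186, -0.0339],
 [0, -0.0339, 0.1525]].

Step 3 — form the quadratic (x - mu)^T · Sigma^{-1} · (x - mu):
  Sigma^{-1} · (x - mu) = (-0.4, -0.1017, 0.4576).
  (x - mu)^T · [Sigma^{-1} · (x - mu)] = (-2)·(-0.4) + (0)·(-0.1017) + (3)·(0.4576) = 2.1729.

Step 4 — take square root: d = √(2.1729) ≈ 1.4741.

d(x, mu) = √(2.1729) ≈ 1.4741


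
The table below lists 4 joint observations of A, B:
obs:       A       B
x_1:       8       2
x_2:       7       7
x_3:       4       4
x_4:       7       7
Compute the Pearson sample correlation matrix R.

Step 1 — column means:
  mean(A) = (8 + 7 + 4 + 7) / 4 = 26/4 = 6.5
  mean(B) = (2 + 7 + 4 + 7) / 4 = 20/4 = 5

Step 2 — sample variances and covariances s[i,j] = (1/(n-1)) · Σ_k (x_{k,i} - mean_i) · (x_{k,j} - mean_j), with n-1 = 3:
  s[A,A] = ((1.5)·(1.5) + (0.5)·(0.5) + (-2.5)·(-2.5) + (0.5)·(0.5)) / 3 = 9/3 = 3
  s[A,B] = ((1.5)·(-3) + (0.5)·(2) + (-2.5)·(-1) + (0.5)·(2)) / 3 = 0/3 = 0
  s[B,B] = ((-3)·(-3) + (2)·(2) + (-1)·(-1) + (2)·(2)) / 3 = 18/3 = 6
  Sample standard deviations s_i = √(s[i,i]):
  s(A) = √(3) = 1.7321
  s(B) = √(6) = 2.4495

Step 3 — r_{ij} = s_{ij} / (s_i · s_j):
  r[A,A] = 1 (diagonal).
  r[A,B] = 0 / (1.7321 · 2.4495) = 0 / 4.2426 = 0
  r[B,B] = 1 (diagonal).

R is symmetric with unit diagonal. Assembling:

R = [[1, 0],
 [0, 1]]


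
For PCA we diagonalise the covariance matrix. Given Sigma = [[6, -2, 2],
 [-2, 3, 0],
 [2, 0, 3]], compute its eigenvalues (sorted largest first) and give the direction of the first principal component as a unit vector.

Step 1 — characteristic polynomial p(λ) = det(λI - Sigma) = λ³ - tr·λ² + c_1·λ - det, where tr = trace, c_1 = sum of the principal 2×2 minors, det = det(Sigma):
  tr = 6 + 3 + 3 = 12,
  c_1 = (6·3 - (-2)²) + (6·3 - (2)²) + (3·3 - (0)²) = 14 + 14 + 9 = 37,
  det = 6·(3·3 - (0)²) - (-2)·((-2)·3 - (0)·(2)) + (2)·((-2)·(0) - 3·(2)) = 6·(9) - (-2)·(-6) + (2)·(-6) = 30.
  So p(λ) = λ³ - 12λ² + 37λ - 30.
Step 2 — look for an integer root (rational root theorem: any rational root is an integer divisor of 30). Testing λ = 3:
  p(3) = 27 - 108 + 111 - 30 = 0  ✓
  Dividing out (λ - 3): p(λ) = (λ - 3)(λ² - 9λ + 10).
Step 3 — remaining eigenvalues from the quadratic λ² - 9λ + 10 = 0:
  Δ = 9² - 4·10 = 81 - 40 = 41,  λ = (9 ± √41)/2 = (9 ± 6.4031)/2 ≈ 7.7016 or 1.2984.
  Sorted: λ_1 = 7.7016,  λ_2 = 3,  λ_3 = 1.2984  (check: sum = 12 = tr ✓).

Step 4 — unit eigenvector for λ_1 ≈ 7.7016: v spans the null space of (Sigma - λ_1 I), whose rows are
  r_1 = (-1.7016, -2, 2),  r_2 = (-2, -4.7016, 0),  r_3 = (2, 0, -4.7016).
  v is orthogonal to every row, so take v ∝ r_1 × r_2 = ((-2)·(0) - (2)·(-4.7016), (2)·(-2) - (-1.7016)·(0), (-1.7016)·(-4.7016) - (-2)·(-2)) ≈ (9.4031, -4, 4).
  Let u = (9.4031, -4, 4).
  ||u|| = √((9.4031)² + (-4)² + (4)²) = √(120.4187) ≈ 10.9735,  v_1 = u/||u|| ≈ (0.8569, -0.3645, 0.3645) (||v_1|| = 1).

λ_1 = 7.7016,  λ_2 = 3,  λ_3 = 1.2984;  v_1 ≈ (0.8569, -0.3645, 0.3645)


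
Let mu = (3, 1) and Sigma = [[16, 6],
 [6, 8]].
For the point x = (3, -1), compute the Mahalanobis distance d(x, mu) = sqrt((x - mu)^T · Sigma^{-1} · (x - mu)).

Step 1 — centre the observation: (x - mu) = (0, -2).

Step 2 — invert Sigma. det(Sigma) = 16·8 - (6)² = 92.
  Sigma^{-1} = (1/det) · [[d, -b], [-b, a]] = [[0.087, -0.0652],
 [-0.0652, 0.1739]].

Step 3 — form the quadratic (x - mu)^T · Sigma^{-1} · (x - mu):
  Sigma^{-1} · (x - mu) = (0.1304, -0.3478).
  (x - mu)^T · [Sigma^{-1} · (x - mu)] = (0)·(0.1304) + (-2)·(-0.3478) = 0.6957.

Step 4 — take square root: d = √(0.6957) ≈ 0.8341.

d(x, mu) = √(0.6957) ≈ 0.8341


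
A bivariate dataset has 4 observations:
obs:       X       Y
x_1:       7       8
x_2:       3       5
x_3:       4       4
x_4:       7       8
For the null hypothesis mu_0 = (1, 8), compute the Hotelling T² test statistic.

Step 1 — sample mean vector:
  mean(X) = (7 + 3 + 4 + 7) / 4 = 21/4 = 5.25
  mean(Y) = (8 + 5 + 4 + 8) / 4 = 25/4 = 6.25
  x̄ = (5.25, 6.25),  deviation x̄ - mu_0 = (5.25, 6.25) - (1, 8) = (4.25, -1.75).

Step 2 — sample covariance matrix, S[i,j] = (1/(n-1)) · Σ_k (x_{k,i} - mean_i) · (x_{k,j} - mean_j), divisor n-1 = 3:
  S[X,X] = ((1.75)·(1.75) + (-2.25)·(-2.25) + (-1.25)·(-1.25) + (1.75)·(1.75)) / 3 = 12.75/3 = 4.25
  S[X,Y] = ((1.75)·(1.75) + (-2.25)·(-1.25) + (-1.25)·(-2.25) + (1.75)·(1.75)) / 3 = 11.75/3 = 3.9167
  S[Y,Y] = ((1.75)·(1.75) + (-1.25)·(-1.25) + (-2.25)·(-2.25) + (1.75)·(1.75)) / 3 = 12.75/3 = 4.25
  S = [[4.25, 3.9167],
 [3.9167, 4.25]].

Step 3 — invert S. det(S) = 4.25·4.25 - (3.9167)² = 2.7222.
  S^{-1} = (1/det) · [[d, -b], [-b, a]] = [[1.5612, -1.4388],
 [-1.4388, 1.5612]].

Step 4 — quadratic form (x̄ - mu_0)^T · S^{-1} · (x̄ - mu_0):
  S^{-1} · (x̄ - mu_0) = (9.1531, -8.8469),
  (x̄ - mu_0)^T · [...] = (4.25)·(9.1531) + (-1.75)·(-8.8469) = 54.3827.

Step 5 — scale by n: T² = 4 · 54.3827 = 217.5306.

T² ≈ 217.5306


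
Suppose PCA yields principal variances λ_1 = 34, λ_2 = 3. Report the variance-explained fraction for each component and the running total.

Step 1 — total variance = trace(Sigma) = Σ λ_i = 34 + 3 = 37.

Step 2 — fraction explained by component i = λ_i / Σ λ:
  PC1: 34/37 = 0.9189
  PC2: 3/37 = 0.0811

Step 3 — cumulative fraction after k components = (λ_1 + ... + λ_k) / Σ λ:
  k = 1: 34/37 = 0.9189
  k = 2: (34 + 3)/37 = 37/37 = 1

Summary (fraction, with percent):

explained: PC1 0.9189 (91.89%), PC2 0.0811 (8.11%);  cumulative: 0.9189, 1


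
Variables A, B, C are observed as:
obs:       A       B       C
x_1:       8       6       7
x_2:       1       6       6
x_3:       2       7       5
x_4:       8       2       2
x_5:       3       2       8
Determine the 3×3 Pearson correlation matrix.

Step 1 — column means:
  mean(A) = (8 + 1 + 2 + 8 + 3) / 5 = 22/5 = 4.4
  mean(B) = (6 + 6 + 7 + 2 + 2) / 5 = 23/5 = 4.6
  mean(C) = (7 + 6 + 5 + 2 + 8) / 5 = 28/5 = 5.6

Step 2 — sample variances and covariances s[i,j] = (1/(n-1)) · Σ_k (x_{k,i} - mean_i) · (x_{k,j} - mean_j), with n-1 = 4:
  s[A,A] = ((3.6)·(3.6) + (-3.4)·(-3.4) + (-2.4)·(-2.4) + (3.6)·(3.6) + (-1.4)·(-1.4)) / 4 = 45.2/4 = 11.3
  s[A,B] = ((3.6)·(1.4) + (-3.4)·(1.4) + (-2.4)·(2.4) + (3.6)·(-2.6) + (-1.4)·(-2.6)) / 4 = -11.2/4 = -2.8
  s[A,C] = ((3.6)·(1.4) + (-3.4)·(0.4) + (-2.4)·(-0.6) + (3.6)·(-3.6) + (-1.4)·(2.4)) / 4 = -11.2/4 = -2.8
  s[B,B] = ((1.4)·(1.4) + (1.4)·(1.4) + (2.4)·(2.4) + (-2.6)·(-2.6) + (-2.6)·(-2.6)) / 4 = 23.2/4 = 5.8
  s[B,C] = ((1.4)·(1.4) + (1.4)·(0.4) + (2.4)·(-0.6) + (-2.6)·(-3.6) + (-2.6)·(2.4)) / 4 = 4.2/4 = 1.05
  s[C,C] = ((1.4)·(1.4) + (0.4)·(0.4) + (-0.6)·(-0.6) + (-3.6)·(-3.6) + (2.4)·(2.4)) / 4 = 21.2/4 = 5.3
  Sample standard deviations s_i = √(s[i,i]):
  s(A) = √(11.3) = 3.3615
  s(B) = √(5.8) = 2.4083
  s(C) = √(5.3) = 2.3022

Step 3 — r_{ij} = s_{ij} / (s_i · s_j):
  r[A,A] = 1 (diagonal).
  r[A,B] = -2.8 / (3.3615 · 2.4083) = -2.8 / 8.0957 = -0.3459
  r[A,C] = -2.8 / (3.3615 · 2.3022) = -2.8 / 7.7389 = -0.3618
  r[B,B] = 1 (diagonal).
  r[B,C] = 1.05 / (2.4083 · 2.3022) = 1.05 / 5.5444 = 0.1894
  r[C,C] = 1 (diagonal).

R is symmetric with unit diagonal. Assembling:

R = [[1, -0.3459, -0.3618],
 [-0.3459, 1, 0.1894],
 [-0.3618, 0.1894, 1]]


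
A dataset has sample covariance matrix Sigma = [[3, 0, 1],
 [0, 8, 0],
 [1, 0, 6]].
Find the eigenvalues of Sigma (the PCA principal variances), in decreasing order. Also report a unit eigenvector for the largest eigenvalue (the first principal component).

Step 1 — characteristic polynomial p(λ) = det(λI - Sigma) = λ³ - tr·λ² + c_1·λ - det, where tr = trace, c_1 = sum of the principal 2×2 minors, det = det(Sigma):
  tr = 3 + 8 + 6 = 17,
  c_1 = (3·8 - (0)²) + (3·6 - (1)²) + (8·6 - (0)²) = 24 + 17 + 48 = 89,
  det = 3·(8·6 - (0)²) - (0)·((0)·6 - (0)·(1)) + (1)·((0)·(0) - 8·(1)) = 3·(48) - (0)·(0) + (1)·(-8) = 136.
  So p(λ) = λ³ - 17λ² + 89λ - 136.
Step 2 — look for an integer root (rational root theorem: any rational root is an integer divisor of 136). Testing λ = 8:
  p(8) = 512 - 1088 + 712 - 136 = 0  ✓
  Dividing out (λ - 8): p(λ) = (λ - 8)(λ² - 9λ + 17).
Step 3 — remaining eigenvalues from the quadratic λ² - 9λ + 17 = 0:
  Δ = 9² - 4·17 = 81 - 68 = 13,  λ = (9 ± √13)/2 = (9 ± 3.6056)/2 ≈ 6.3028 or 2.6972.
  Sorted: λ_1 = 8,  λ_2 = 6.3028,  λ_3 = 2.6972  (check: sum = 17 = tr ✓).

Step 4 — unit eigenvector for λ_1 = 8: v spans the null space of (Sigma - λ_1 I), whose rows are
  r_1 = (-5, 0, 1),  r_2 = (0, 0, 0),  r_3 = (1, 0, -2).
  v is orthogonal to every row, so take v ∝ r_1 × r_3 = ((0)·(-2) - (1)·(0), (1)·(1) - (-5)·(-2), (-5)·(0) - (0)·(1)) = (0, -9, 0).
  Rescale (divide by 9; multiply by -1 so the first nonzero entry is positive): u = (0, 1, 0).
  ||u|| = √((0)² + (1)² + (0)²) = √(1) = 1,  v_1 = u/||u|| ≈ (0, 1, 0) (||v_1|| = 1).

λ_1 = 8,  λ_2 = 6.3028,  λ_3 = 2.6972;  v_1 ≈ (0, 1, 0)


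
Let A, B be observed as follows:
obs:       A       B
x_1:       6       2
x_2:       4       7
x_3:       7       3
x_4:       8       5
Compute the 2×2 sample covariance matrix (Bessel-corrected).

Step 1 — column means:
  mean(A) = (6 + 4 + 7 + 8) / 4 = 25/4 = 6.25
  mean(B) = (2 + 7 + 3 + 5) / 4 = 17/4 = 4.25

Step 2 — sample covariance S[i,j] = (1/(n-1)) · Σ_k (x_{k,i} - mean_i) · (x_{k,j} - mean_j), with n-1 = 3.
  S[A,A] = ((-0.25)·(-0.25) + (-2.25)·(-2.25) + (0.75)·(0.75) + (1.75)·(1.75)) / 3 = 8.75/3 = 2.9167
  S[A,B] = ((-0.25)·(-2.25) + (-2.25)·(2.75) + (0.75)·(-1.25) + (1.75)·(0.75)) / 3 = -5.25/3 = -1.75
  S[B,B] = ((-2.25)·(-2.25) + (2.75)·(2.75) + (-1.25)·(-1.25) + (0.75)·(0.75)) / 3 = 14.75/3 = 4.9167

S is symmetric (S[j,i] = S[i,j]). Assembling:

S = [[2.9167, -1.75],
 [-1.75, 4.9167]]


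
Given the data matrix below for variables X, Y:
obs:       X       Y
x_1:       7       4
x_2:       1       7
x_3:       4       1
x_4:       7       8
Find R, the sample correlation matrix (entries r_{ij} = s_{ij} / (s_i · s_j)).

Step 1 — column means:
  mean(X) = (7 + 1 + 4 + 7) / 4 = 19/4 = 4.75
  mean(Y) = (4 + 7 + 1 + 8) / 4 = 20/4 = 5

Step 2 — sample variances and covariances s[i,j] = (1/(n-1)) · Σ_k (x_{k,i} - mean_i) · (x_{k,j} - mean_j), with n-1 = 3:
  s[X,X] = ((2.25)·(2.25) + (-3.75)·(-3.75) + (-0.75)·(-0.75) + (2.25)·(2.25)) / 3 = 24.75/3 = 8.25
  s[X,Y] = ((2.25)·(-1) + (-3.75)·(2) + (-0.75)·(-4) + (2.25)·(3)) / 3 = 0/3 = 0
  s[Y,Y] = ((-1)·(-1) + (2)·(2) + (-4)·(-4) + (3)·(3)) / 3 = 30/3 = 10
  Sample standard deviations s_i = √(s[i,i]):
  s(X) = √(8.25) = 2.8723
  s(Y) = √(10) = 3.1623

Step 3 — r_{ij} = s_{ij} / (s_i · s_j):
  r[X,X] = 1 (diagonal).
  r[X,Y] = 0 / (2.8723 · 3.1623) = 0 / 9.083 = 0
  r[Y,Y] = 1 (diagonal).

R is symmetric with unit diagonal. Assembling:

R = [[1, 0],
 [0, 1]]


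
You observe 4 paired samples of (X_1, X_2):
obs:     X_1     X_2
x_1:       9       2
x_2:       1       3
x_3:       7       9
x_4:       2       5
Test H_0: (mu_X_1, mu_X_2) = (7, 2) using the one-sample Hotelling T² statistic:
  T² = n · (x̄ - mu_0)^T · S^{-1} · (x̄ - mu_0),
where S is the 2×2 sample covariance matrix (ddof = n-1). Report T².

Step 1 — sample mean vector:
  mean(X_1) = (9 + 1 + 7 + 2) / 4 = 19/4 = 4.75
  mean(X_2) = (2 + 3 + 9 + 5) / 4 = 19/4 = 4.75
  x̄ = (4.75, 4.75),  deviation x̄ - mu_0 = (4.75, 4.75) - (7, 2) = (-2.25, 2.75).

Step 2 — sample covariance matrix, S[i,j] = (1/(n-1)) · Σ_k (x_{k,i} - mean_i) · (x_{k,j} - mean_j), divisor n-1 = 3:
  S[X_1,X_1] = ((4.25)·(4.25) + (-3.75)·(-3.75) + (2.25)·(2.25) + (-2.75)·(-2.75)) / 3 = 44.75/3 = 14.9167
  S[X_1,X_2] = ((4.25)·(-2.75) + (-3.75)·(-1.75) + (2.25)·(4.25) + (-2.75)·(0.25)) / 3 = 3.75/3 = 1.25
  S[X_2,X_2] = ((-2.75)·(-2.75) + (-1.75)·(-1.75) + (4.25)·(4.25) + (0.25)·(0.25)) / 3 = 28.75/3 = 9.5833
  S = [[14.9167, 1.25],
 [1.25, 9.5833]].

Step 3 — invert S. det(S) = 14.9167·9.5833 - (1.25)² = 141.3889.
  S^{-1} = (1/det) · [[d, -b], [-b, a]] = [[0.0678, -0.0088],
 [-0.0088, 0.1055]].

Step 4 — quadratic form (x̄ - mu_0)^T · S^{-1} · (x̄ - mu_0):
  S^{-1} · (x̄ - mu_0) = (-0.1768, 0.31),
  (x̄ - mu_0)^T · [...] = (-2.25)·(-0.1768) + (2.75)·(0.31) = 1.2504.

Step 5 — scale by n: T² = 4 · 1.2504 = 5.0016.

T² ≈ 5.0016


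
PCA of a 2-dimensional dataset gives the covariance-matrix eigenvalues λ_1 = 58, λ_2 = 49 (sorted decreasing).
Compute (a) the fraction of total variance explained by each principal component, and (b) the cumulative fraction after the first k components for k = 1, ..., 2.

Step 1 — total variance = trace(Sigma) = Σ λ_i = 58 + 49 = 107.

Step 2 — fraction explained by component i = λ_i / Σ λ:
  PC1: 58/107 = 0.5421
  PC2: 49/107 = 0.4579

Step 3 — cumulative fraction after k components = (λ_1 + ... + λ_k) / Σ λ:
  k = 1: 58/107 = 0.5421
  k = 2: (58 + 49)/107 = 107/107 = 1

Summary (fraction, with percent):

explained: PC1 0.5421 (54.21%), PC2 0.4579 (45.79%);  cumulative: 0.5421, 1


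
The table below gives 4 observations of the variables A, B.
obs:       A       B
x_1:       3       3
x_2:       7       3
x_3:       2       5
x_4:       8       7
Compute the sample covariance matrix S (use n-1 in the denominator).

Step 1 — column means:
  mean(A) = (3 + 7 + 2 + 8) / 4 = 20/4 = 5
  mean(B) = (3 + 3 + 5 + 7) / 4 = 18/4 = 4.5

Step 2 — sample covariance S[i,j] = (1/(n-1)) · Σ_k (x_{k,i} - mean_i) · (x_{k,j} - mean_j), with n-1 = 3.
  S[A,A] = ((-2)·(-2) + (2)·(2) + (-3)·(-3) + (3)·(3)) / 3 = 26/3 = 8.6667
  S[A,B] = ((-2)·(-1.5) + (2)·(-1.5) + (-3)·(0.5) + (3)·(2.5)) / 3 = 6/3 = 2
  S[B,B] = ((-1.5)·(-1.5) + (-1.5)·(-1.5) + (0.5)·(0.5) + (2.5)·(2.5)) / 3 = 11/3 = 3.6667

S is symmetric (S[j,i] = S[i,j]). Assembling:

S = [[8.6667, 2],
 [2, 3.6667]]


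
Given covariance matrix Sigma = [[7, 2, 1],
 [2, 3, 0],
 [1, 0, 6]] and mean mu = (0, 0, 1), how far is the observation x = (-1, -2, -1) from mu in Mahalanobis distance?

Step 1 — centre the observation: (x - mu) = (-1, -2, -2).

Step 2 — invert Sigma (cofactor / det for 3×3, or solve directly):
  Sigma^{-1} = [[0.1818, -0.1212, -0.0303],
 [-0.1212, 0.4141, 0.0202],
 [-0.0303, 0.0202, 0.1717]].

Step 3 — form the quadratic (x - mu)^T · Sigma^{-1} · (x - mu):
  Sigma^{-1} · (x - mu) = (0.1212, -0.7475, -0.3535).
  (x - mu)^T · [Sigma^{-1} · (x - mu)] = (-1)·(0.1212) + (-2)·(-0.7475) + (-2)·(-0.3535) = 2.0808.

Step 4 — take square root: d = √(2.0808) ≈ 1.4425.

d(x, mu) = √(2.0808) ≈ 1.4425


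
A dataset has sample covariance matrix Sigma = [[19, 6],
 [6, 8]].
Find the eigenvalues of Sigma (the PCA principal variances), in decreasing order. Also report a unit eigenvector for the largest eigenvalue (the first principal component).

Step 1 — characteristic polynomial of 2×2 Sigma:
  det(Sigma - λI) = λ² - trace · λ + det = 0.
  trace = 19 + 8 = 27, det = 19·8 - (6)² = 116.
Step 2 — discriminant:
  Δ = trace² - 4·det = 729 - 464 = 265.
Step 3 — eigenvalues:
  λ = (trace ± √Δ)/2 = (27 ± 16.2788)/2,
  λ_1 = 21.6394,  λ_2 = 5.3606.

Step 4 — unit eigenvector for λ_1: solve (Sigma - λ_1 I)v = 0. First row:
  (19 - 21.6394)·v_x + (6)·v_y = 0, i.e. (-2.6394)·v_x + (6)·v_y = 0,
  so v ∝ (b, λ_1 - a) = (6, 2.6394) = u.
  ||u|| = √((6)² + (2.6394)²) = √(42.9665) ≈ 6.5549,
  v_1 = u/||u|| ≈ (0.9153, 0.4027) (||v_1|| = 1).

λ_1 = 21.6394,  λ_2 = 5.3606;  v_1 ≈ (0.9153, 0.4027)


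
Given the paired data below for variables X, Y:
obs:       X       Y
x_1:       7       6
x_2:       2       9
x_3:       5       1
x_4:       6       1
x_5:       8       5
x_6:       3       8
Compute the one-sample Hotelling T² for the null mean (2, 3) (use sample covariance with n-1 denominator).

Step 1 — sample mean vector:
  mean(X) = (7 + 2 + 5 + 6 + 8 + 3) / 6 = 31/6 = 5.1667
  mean(Y) = (6 + 9 + 1 + 1 + 5 + 8) / 6 = 30/6 = 5
  x̄ = (5.1667, 5),  deviation x̄ - mu_0 = (5.1667, 5) - (2, 3) = (3.1667, 2).

Step 2 — sample covariance matrix, S[i,j] = (1/(n-1)) · Σ_k (x_{k,i} - mean_i) · (x_{k,j} - mean_j), divisor n-1 = 5:
  S[X,X] = ((1.8333)·(1.8333) + (-3.1667)·(-3.1667) + (-0.1667)·(-0.1667) + (0.8333)·(0.8333) + (2.8333)·(2.8333) + (-2.1667)·(-2.1667)) / 5 = 26.8333/5 = 5.3667
  S[X,Y] = ((1.8333)·(1) + (-3.1667)·(4) + (-0.1667)·(-4) + (0.8333)·(-4) + (2.8333)·(0) + (-2.1667)·(3)) / 5 = -20/5 = -4
  S[Y,Y] = ((1)·(1) + (4)·(4) + (-4)·(-4) + (-4)·(-4) + (0)·(0) + (3)·(3)) / 5 = 58/5 = 11.6
  S = [[5.3667, -4],
 [-4, 11.6]].

Step 3 — invert S. det(S) = 5.3667·11.6 - (-4)² = 46.2533.
  S^{-1} = (1/det) · [[d, -b], [-b, a]] = [[0.2508, 0.0865],
 [0.0865, 0.116]].

Step 4 — quadratic form (x̄ - mu_0)^T · S^{-1} · (x̄ - mu_0):
  S^{-1} · (x̄ - mu_0) = (0.9671, 0.5059),
  (x̄ - mu_0)^T · [...] = (3.1667)·(0.9671) + (2)·(0.5059) = 4.0744.

Step 5 — scale by n: T² = 6 · 4.0744 = 24.4465.

T² ≈ 24.4465


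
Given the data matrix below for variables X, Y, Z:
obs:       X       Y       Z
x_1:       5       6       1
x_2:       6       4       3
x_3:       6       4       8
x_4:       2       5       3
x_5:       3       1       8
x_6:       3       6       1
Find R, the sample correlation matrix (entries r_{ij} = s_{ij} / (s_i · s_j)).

Step 1 — column means:
  mean(X) = (5 + 6 + 6 + 2 + 3 + 3) / 6 = 25/6 = 4.1667
  mean(Y) = (6 + 4 + 4 + 5 + 1 + 6) / 6 = 26/6 = 4.3333
  mean(Z) = (1 + 3 + 8 + 3 + 8 + 1) / 6 = 24/6 = 4

Step 2 — sample variances and covariances s[i,j] = (1/(n-1)) · Σ_k (x_{k,i} - mean_i) · (x_{k,j} - mean_j), with n-1 = 5:
  s[X,X] = ((0.8333)·(0.8333) + (1.8333)·(1.8333) + (1.8333)·(1.8333) + (-2.1667)·(-2.1667) + (-1.1667)·(-1.1667) + (-1.1667)·(-1.1667)) / 5 = 14.8333/5 = 2.9667
  s[X,Y] = ((0.8333)·(1.6667) + (1.8333)·(-0.3333) + (1.8333)·(-0.3333) + (-2.1667)·(0.6667) + (-1.1667)·(-3.3333) + (-1.1667)·(1.6667)) / 5 = 0.6667/5 = 0.1333
  s[X,Z] = ((0.8333)·(-3) + (1.8333)·(-1) + (1.8333)·(4) + (-2.1667)·(-1) + (-1.1667)·(4) + (-1.1667)·(-3)) / 5 = 4/5 = 0.8
  s[Y,Y] = ((1.6667)·(1.6667) + (-0.3333)·(-0.3333) + (-0.3333)·(-0.3333) + (0.6667)·(0.6667) + (-3.3333)·(-3.3333) + (1.6667)·(1.6667)) / 5 = 17.3333/5 = 3.4667
  s[Y,Z] = ((1.6667)·(-3) + (-0.3333)·(-1) + (-0.3333)·(4) + (0.6667)·(-1) + (-3.3333)·(4) + (1.6667)·(-3)) / 5 = -25/5 = -5
  s[Z,Z] = ((-3)·(-3) + (-1)·(-1) + (4)·(4) + (-1)·(-1) + (4)·(4) + (-3)·(-3)) / 5 = 52/5 = 10.4
  Sample standard deviations s_i = √(s[i,i]):
  s(X) = √(2.9667) = 1.7224
  s(Y) = √(3.4667) = 1.8619
  s(Z) = √(10.4) = 3.2249

Step 3 — r_{ij} = s_{ij} / (s_i · s_j):
  r[X,X] = 1 (diagonal).
  r[X,Y] = 0.1333 / (1.7224 · 1.8619) = 0.1333 / 3.2069 = 0.0416
  r[X,Z] = 0.8 / (1.7224 · 3.2249) = 0.8 / 5.5546 = 0.144
  r[Y,Y] = 1 (diagonal).
  r[Y,Z] = -5 / (1.8619 · 3.2249) = -5 / 6.0044 = -0.8327
  r[Z,Z] = 1 (diagonal).

R is symmetric with unit diagonal. Assembling:

R = [[1, 0.0416, 0.144],
 [0.0416, 1, -0.8327],
 [0.144, -0.8327, 1]]


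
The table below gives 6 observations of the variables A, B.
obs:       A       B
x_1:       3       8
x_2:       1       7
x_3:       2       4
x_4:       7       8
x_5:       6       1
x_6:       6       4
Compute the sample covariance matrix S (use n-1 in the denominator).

Step 1 — column means:
  mean(A) = (3 + 1 + 2 + 7 + 6 + 6) / 6 = 25/6 = 4.1667
  mean(B) = (8 + 7 + 4 + 8 + 1 + 4) / 6 = 32/6 = 5.3333

Step 2 — sample covariance S[i,j] = (1/(n-1)) · Σ_k (x_{k,i} - mean_i) · (x_{k,j} - mean_j), with n-1 = 5.
  S[A,A] = ((-1.1667)·(-1.1667) + (-3.1667)·(-3.1667) + (-2.1667)·(-2.1667) + (2.8333)·(2.8333) + (1.8333)·(1.8333) + (1.8333)·(1.8333)) / 5 = 30.8333/5 = 6.1667
  S[A,B] = ((-1.1667)·(2.6667) + (-3.1667)·(1.6667) + (-2.1667)·(-1.3333) + (2.8333)·(2.6667) + (1.8333)·(-4.3333) + (1.8333)·(-1.3333)) / 5 = -8.3333/5 = -1.6667
  S[B,B] = ((2.6667)·(2.6667) + (1.6667)·(1.6667) + (-1.3333)·(-1.3333) + (2.6667)·(2.6667) + (-4.3333)·(-4.3333) + (-1.3333)·(-1.3333)) / 5 = 39.3333/5 = 7.8667

S is symmetric (S[j,i] = S[i,j]). Assembling:

S = [[6.1667, -1.6667],
 [-1.6667, 7.8667]]


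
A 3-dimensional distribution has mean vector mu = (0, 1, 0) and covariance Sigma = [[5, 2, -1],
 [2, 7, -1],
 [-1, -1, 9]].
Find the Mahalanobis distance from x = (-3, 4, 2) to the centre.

Step 1 — centre the observation: (x - mu) = (-3, 3, 2).

Step 2 — invert Sigma (cofactor / det for 3×3, or solve directly):
  Sigma^{-1} = [[0.2288, -0.0627, 0.0185],
 [-0.0627, 0.1624, 0.0111],
 [0.0185, 0.0111, 0.1144]].

Step 3 — form the quadratic (x - mu)^T · Sigma^{-1} · (x - mu):
  Sigma^{-1} · (x - mu) = (-0.8376, 0.6974, 0.2066).
  (x - mu)^T · [Sigma^{-1} · (x - mu)] = (-3)·(-0.8376) + (3)·(0.6974) + (2)·(0.2066) = 5.0185.

Step 4 — take square root: d = √(5.0185) ≈ 2.2402.

d(x, mu) = √(5.0185) ≈ 2.2402


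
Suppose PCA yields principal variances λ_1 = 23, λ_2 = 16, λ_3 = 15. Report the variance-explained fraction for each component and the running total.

Step 1 — total variance = trace(Sigma) = Σ λ_i = 23 + 16 + 15 = 54.

Step 2 — fraction explained by component i = λ_i / Σ λ:
  PC1: 23/54 = 0.4259
  PC2: 16/54 = 0.2963
  PC3: 15/54 = 0.2778

Step 3 — cumulative fraction after k components = (λ_1 + ... + λ_k) / Σ λ:
  k = 1: 23/54 = 0.4259
  k = 2: (23 + 16)/54 = 39/54 = 0.7222
  k = 3: (23 + 16 + 15)/54 = 54/54 = 1

Summary (fraction, with percent):

explained: PC1 0.4259 (42.59%), PC2 0.2963 (29.63%), PC3 0.2778 (27.78%);  cumulative: 0.4259, 0.7222, 1


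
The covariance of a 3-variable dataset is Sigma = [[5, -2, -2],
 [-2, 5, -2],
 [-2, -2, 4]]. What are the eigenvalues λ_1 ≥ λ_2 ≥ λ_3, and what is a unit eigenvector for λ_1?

Step 1 — characteristic polynomial p(λ) = det(λI - Sigma) = λ³ - tr·λ² + c_1·λ - det, where tr = trace, c_1 = sum of the principal 2×2 minors, det = det(Sigma):
  tr = 5 + 5 + 4 = 14,
  c_1 = (5·5 - (-2)²) + (5·4 - (-2)²) + (5·4 - (-2)²) = 21 + 16 + 16 = 53,
  det = 5·(5·4 - (-2)²) - (-2)·((-2)·4 - (-2)·(-2)) + (-2)·((-2)·(-2) - 5·(-2)) = 5·(16) - (-2)·(-12) + (-2)·(14) = 28.
  So p(λ) = λ³ - 14λ² + 53λ - 28.
Step 2 — look for an integer root (rational root theorem: any rational root is an integer divisor of 28). Testing λ = 7:
  p(7) = 343 - 686 + 371 - 28 = 0  ✓
  Dividing out (λ - 7): p(λ) = (λ - 7)(λ² - 7λ + 4).
Step 3 — remaining eigenvalues from the quadratic λ² - 7λ + 4 = 0:
  Δ = 7² - 4·4 = 49 - 16 = 33,  λ = (7 ± √33)/2 = (7 ± 5.7446)/2 ≈ 6.3723 or 0.6277.
  Sorted: λ_1 = 7,  λ_2 = 6.3723,  λ_3 = 0.6277  (check: sum = 14 = tr ✓).

Step 4 — unit eigenvector for λ_1 = 7: v spans the null space of (Sigma - λ_1 I), whose rows are
  r_1 = (-2, -2, -2),  r_2 = (-2, -2, -2),  r_3 = (-2, -2, -3).
  v is orthogonal to every row, so take v ∝ r_1 × r_3 = ((-2)·(-3) - (-2)·(-2), (-2)·(-2) - (-2)·(-3), (-2)·(-2) - (-2)·(-2)) = (2, -2, 0).
  Rescale (divide by 2): u = (1, -1, 0).
  ||u|| = √((1)² + (-1)² + (0)²) = √(2) ≈ 1.4142,  v_1 = u/||u|| ≈ (0.7071, -0.7071, 0) (||v_1|| = 1).

λ_1 = 7,  λ_2 = 6.3723,  λ_3 = 0.6277;  v_1 ≈ (0.7071, -0.7071, 0)
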